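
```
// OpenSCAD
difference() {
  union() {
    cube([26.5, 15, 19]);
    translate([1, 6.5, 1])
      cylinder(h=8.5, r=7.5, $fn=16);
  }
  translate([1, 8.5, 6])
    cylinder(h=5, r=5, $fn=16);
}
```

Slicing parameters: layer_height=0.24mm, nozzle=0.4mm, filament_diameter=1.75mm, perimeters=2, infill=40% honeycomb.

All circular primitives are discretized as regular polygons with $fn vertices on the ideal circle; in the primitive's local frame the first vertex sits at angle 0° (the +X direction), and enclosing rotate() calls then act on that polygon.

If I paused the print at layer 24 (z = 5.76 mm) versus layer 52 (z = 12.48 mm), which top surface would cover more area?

Layer 24 (z = 5.76): the 26.5×15 cube contributes its full rectangle (area 397.50 mm²); the r=7.5 cylinder at (1, 6.5) contributes a regular 16-gon of circumradius 7.5 (area = (16/2)·7.500²·sin(360°/16) = 172.21 mm²); Merging all regions: the regions partially overlap — summed areas 569.71 mm² minus the doubly-counted overlap 97.82 mm² gives 471.89 mm² — area = 471.89 mm²; the cylinder at (1, 8.5) does not reach this height (z outside [6, 11]); After the difference (first − rest): none of the subtracted shapes is present at this height, so that combined region is unchanged — area = 471.89 mm². So its area = 471.89 mm². Layer 52 (z = 12.48): the 26.5×15 cube contributes its full rectangle (area 397.50 mm²); the cylinder at (1, 6.5) is not intersected at this z (z outside [1, 9.5]); Combining (union): only the 26.5×15 cube is present, so the union is just that shape — area = 397.50 mm²; the cylinder at (1, 8.5) is not intersected at this z (z outside [6, 11]); Taking the first minus the rest: none of the subtracted shapes is present at this height, so the result so far is unchanged — area = 397.50 mm². So its area = 397.50 mm². Layer 24 is larger (471.89 vs 397.50 mm²).

layer 24 (z = 5.76 mm)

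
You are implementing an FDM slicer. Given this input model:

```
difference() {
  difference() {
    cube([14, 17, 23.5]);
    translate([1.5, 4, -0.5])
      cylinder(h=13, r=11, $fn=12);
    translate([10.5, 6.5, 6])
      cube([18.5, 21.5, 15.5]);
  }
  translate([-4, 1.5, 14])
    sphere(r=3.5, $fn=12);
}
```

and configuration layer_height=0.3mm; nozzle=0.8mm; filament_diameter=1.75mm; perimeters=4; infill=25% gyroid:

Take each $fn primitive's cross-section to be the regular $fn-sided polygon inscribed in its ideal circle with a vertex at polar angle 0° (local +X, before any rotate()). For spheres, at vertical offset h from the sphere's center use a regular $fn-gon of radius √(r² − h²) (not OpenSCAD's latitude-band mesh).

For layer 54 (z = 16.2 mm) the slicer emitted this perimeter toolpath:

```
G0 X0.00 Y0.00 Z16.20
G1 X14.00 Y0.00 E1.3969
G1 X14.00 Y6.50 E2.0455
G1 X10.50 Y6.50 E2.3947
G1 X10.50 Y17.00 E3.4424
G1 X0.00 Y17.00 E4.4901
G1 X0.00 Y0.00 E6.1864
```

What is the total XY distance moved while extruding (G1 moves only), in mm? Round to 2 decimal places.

Sum the Euclidean lengths of each G1 segment: total = 62.00 mm.

62.00 mm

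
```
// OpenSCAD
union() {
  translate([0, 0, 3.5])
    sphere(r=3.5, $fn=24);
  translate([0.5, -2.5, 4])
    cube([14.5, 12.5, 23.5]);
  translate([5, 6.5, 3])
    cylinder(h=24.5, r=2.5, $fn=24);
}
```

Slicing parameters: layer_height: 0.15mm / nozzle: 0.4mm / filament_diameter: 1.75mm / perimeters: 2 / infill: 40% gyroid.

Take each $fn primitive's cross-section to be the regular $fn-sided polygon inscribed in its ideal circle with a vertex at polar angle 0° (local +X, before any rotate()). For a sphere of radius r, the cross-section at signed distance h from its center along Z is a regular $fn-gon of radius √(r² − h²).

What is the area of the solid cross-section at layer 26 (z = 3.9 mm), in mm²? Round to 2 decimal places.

At z = 3.9 mm: the r=3.5 sphere contributes a regular 24-gon of circumradius √(3.5²−0.4²) = 3.477 (area = (24/2)·3.477²·sin(360°/24) = 37.55 mm²); the cube at (0.5, -2.5) does not reach this height (z outside [4, 27.5]); the r=2.5 cylinder at (5, 6.5) contributes a regular 24-gon of circumradius 2.5 (area = (24/2)·2.500²·sin(360°/24) = 19.41 mm²); Merging all regions: the 2 present regions are separate (no shared area or edge), so areas and boundary lengths simply add and each stays a separate island — area = 56.96 mm². Overall, the cross-section has 2 separate islands. Net area = 56.96 mm².

56.96 mm²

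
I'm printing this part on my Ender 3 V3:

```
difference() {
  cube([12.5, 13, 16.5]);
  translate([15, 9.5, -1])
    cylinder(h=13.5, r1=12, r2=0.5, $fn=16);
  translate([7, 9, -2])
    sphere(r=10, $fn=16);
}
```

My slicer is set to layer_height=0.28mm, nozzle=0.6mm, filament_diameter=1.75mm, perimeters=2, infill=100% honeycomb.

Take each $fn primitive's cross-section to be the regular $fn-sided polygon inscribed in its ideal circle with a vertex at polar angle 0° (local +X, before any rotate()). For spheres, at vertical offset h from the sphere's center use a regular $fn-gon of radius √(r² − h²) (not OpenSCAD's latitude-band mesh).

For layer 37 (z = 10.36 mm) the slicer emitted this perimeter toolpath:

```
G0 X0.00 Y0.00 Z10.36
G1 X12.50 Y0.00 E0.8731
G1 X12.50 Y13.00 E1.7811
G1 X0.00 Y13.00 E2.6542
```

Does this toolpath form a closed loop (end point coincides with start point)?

Start point (G0): (0.00, 0.00). End point (last G1): the path does not return to the start — open.

no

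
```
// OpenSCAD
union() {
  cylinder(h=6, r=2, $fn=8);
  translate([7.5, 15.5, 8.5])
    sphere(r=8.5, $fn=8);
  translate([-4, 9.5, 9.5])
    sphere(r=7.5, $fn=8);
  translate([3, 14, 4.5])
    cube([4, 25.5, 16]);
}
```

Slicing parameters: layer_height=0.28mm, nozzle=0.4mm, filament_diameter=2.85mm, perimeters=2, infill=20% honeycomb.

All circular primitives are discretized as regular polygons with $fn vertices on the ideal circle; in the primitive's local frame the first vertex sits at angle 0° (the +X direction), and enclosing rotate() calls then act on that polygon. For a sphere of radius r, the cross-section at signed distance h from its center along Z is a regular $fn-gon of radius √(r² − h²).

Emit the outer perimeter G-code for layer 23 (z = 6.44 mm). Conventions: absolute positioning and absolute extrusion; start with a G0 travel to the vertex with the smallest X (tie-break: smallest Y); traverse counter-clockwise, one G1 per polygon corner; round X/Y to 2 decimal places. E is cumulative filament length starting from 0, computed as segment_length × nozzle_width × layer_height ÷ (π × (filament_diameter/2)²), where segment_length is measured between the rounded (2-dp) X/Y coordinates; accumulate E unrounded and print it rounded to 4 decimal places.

G0 X-10.85 Y9.50 Z6.44
G1 X-8.84 Y4.66 E0.0920
G1 X-4.00 Y2.65 E0.1840
G1 X0.84 Y4.66 E0.2760
G1 X2.73 Y9.23 E0.3629
G1 X7.50 Y7.25 E0.4535
G1 X13.33 Y9.67 E0.5643
G1 X15.75 Y15.50 E0.6752
G1 X13.33 Y21.33 E0.7860
G1 X7.50 Y23.75 E0.8968
G1 X7.00 Y23.54 E0.9063
G1 X7.00 Y39.50 E1.1865
G1 X3.00 Y39.50 E1.2568
G1 X3.00 Y21.88 E1.5661
G1 X1.67 Y21.33 E1.5914
G1 X-0.75 Y15.50 E1.7022
G1 X-0.50 Y14.90 E1.7136
G1 X-4.00 Y16.35 E1.7801
G1 X-8.84 Y14.34 E1.8721
G1 X-10.85 Y9.50 E1.9641

At z = 6.44 mm: the cylinder is absent (z outside [0, 6]); the sphere at (7.5, 15.5): section is a regular 8-gon, circumradius = √(r²−h²) = √(8.5²−2.06²) = 8.247; the sphere at (-4, 9.5): section is a regular 8-gon, circumradius = √(r²−h²) = √(7.5²−3.06²) = 6.847; the 4×25.5 cube at (3, 14) contributes its full rectangle; Taking the union: the regions partially overlap (shared area 40.60 mm²), so overlapping operands fuse into one piece — 1 connected region. The outline is a single polygon with 19 vertices. Extrusion per mm of travel: 0.4 × 0.28 / (π × 1.425²) = 0.017557. Accumulating E over each segment gives final E = 1.9641.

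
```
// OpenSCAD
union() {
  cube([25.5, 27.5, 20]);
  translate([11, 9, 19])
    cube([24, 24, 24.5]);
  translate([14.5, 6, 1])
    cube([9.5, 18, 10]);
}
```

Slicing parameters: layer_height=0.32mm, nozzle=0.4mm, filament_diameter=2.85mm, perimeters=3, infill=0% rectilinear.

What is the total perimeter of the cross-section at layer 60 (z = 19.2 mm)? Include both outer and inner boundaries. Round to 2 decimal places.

At z = 19.2 mm: the cube is present — its section is the full 25.5×27.5 rectangle (perimeter 106.00 mm); the cube at (11, 9) is present — its section is the full 24×24 rectangle (perimeter 96.00 mm); the cube at (14.5, 6) is absent (z outside [1, 11]); Merging all regions: the regions partially overlap (shared area 268.25 mm²), so the edge portions inside another operand are dropped and the merged outline is re-measured after clipping — boundary = 136.00 mm. Overall, the cross-section is a single solid region. Total boundary length (outer) = 136.00 mm.

136.00 mm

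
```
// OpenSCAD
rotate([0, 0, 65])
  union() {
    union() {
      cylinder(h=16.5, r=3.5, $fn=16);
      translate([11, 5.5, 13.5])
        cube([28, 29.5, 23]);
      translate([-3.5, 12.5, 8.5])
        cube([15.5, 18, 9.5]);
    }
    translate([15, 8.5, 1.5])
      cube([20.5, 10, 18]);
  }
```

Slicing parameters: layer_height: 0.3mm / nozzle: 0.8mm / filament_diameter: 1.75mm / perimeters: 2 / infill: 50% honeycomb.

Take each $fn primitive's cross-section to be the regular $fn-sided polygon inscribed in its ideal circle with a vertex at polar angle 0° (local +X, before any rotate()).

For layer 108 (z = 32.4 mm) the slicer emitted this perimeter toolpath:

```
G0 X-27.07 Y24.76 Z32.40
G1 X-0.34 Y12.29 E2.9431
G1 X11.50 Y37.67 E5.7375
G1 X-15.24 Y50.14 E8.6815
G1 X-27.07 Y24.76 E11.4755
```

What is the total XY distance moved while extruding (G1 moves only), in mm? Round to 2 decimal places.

115.01 mm

Sum the Euclidean lengths of each G1 segment: total = 115.01 mm.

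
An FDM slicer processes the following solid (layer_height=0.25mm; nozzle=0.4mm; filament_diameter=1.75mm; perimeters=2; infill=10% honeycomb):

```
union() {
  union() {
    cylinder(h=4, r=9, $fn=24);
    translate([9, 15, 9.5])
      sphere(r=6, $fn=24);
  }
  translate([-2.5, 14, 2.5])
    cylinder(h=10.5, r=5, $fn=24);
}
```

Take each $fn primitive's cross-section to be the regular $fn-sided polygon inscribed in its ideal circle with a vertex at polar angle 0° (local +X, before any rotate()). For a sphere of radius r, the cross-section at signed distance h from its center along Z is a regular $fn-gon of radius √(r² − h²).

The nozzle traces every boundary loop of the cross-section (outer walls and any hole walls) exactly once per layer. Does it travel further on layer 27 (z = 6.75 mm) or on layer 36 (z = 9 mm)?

layer 36 (z = 9 mm)

Layer 27 (z = 6.75): the cylinder does not reach this height (z outside [0, 4]); the r=6 sphere at (9, 15) contributes a regular 24-gon of circumradius √(6²−2.75²) = 5.333 (perimeter = 2·24·5.333·sin(180°/24) = 33.41 mm); Merging all regions: only the r=6 sphere at (9, 15) is present, so the union is just that shape — boundary = 33.41 mm; the r=5 cylinder at (-2.5, 14) contributes a regular 24-gon of circumradius 5 (perimeter = 2·24·5.000·sin(180°/24) = 31.33 mm); Combining (union): the 2 present regions are separate (no shared area or edge), so areas and boundary lengths simply add and each stays a separate island — boundary = 64.74 mm. So its perimeter = 64.74 mm. Layer 36 (z = 9): the cylinder does not reach this height (z outside [0, 4]); the r=6 sphere at (9, 15) slices to a regular 24-gon of circumradius 5.979 (√(r²−h²) with h=0.5 from center) (perimeter = 2·24·5.979·sin(180°/24) = 37.46 mm); Taking the union: only the r=6 sphere at (9, 15) is present, so the union is just that shape — boundary = 37.46 mm; the r=5 cylinder at (-2.5, 14) gives a regular 24-gon of circumradius 5 (constant along its height) (perimeter = 2·24·5.000·sin(180°/24) = 31.33 mm); Combining (union): the 2 present regions are separate (no shared area or edge), so areas and boundary lengths simply add and each stays a separate island — boundary = 68.79 mm. So its perimeter = 68.79 mm. Layer 36 is larger (68.79 vs 64.74 mm).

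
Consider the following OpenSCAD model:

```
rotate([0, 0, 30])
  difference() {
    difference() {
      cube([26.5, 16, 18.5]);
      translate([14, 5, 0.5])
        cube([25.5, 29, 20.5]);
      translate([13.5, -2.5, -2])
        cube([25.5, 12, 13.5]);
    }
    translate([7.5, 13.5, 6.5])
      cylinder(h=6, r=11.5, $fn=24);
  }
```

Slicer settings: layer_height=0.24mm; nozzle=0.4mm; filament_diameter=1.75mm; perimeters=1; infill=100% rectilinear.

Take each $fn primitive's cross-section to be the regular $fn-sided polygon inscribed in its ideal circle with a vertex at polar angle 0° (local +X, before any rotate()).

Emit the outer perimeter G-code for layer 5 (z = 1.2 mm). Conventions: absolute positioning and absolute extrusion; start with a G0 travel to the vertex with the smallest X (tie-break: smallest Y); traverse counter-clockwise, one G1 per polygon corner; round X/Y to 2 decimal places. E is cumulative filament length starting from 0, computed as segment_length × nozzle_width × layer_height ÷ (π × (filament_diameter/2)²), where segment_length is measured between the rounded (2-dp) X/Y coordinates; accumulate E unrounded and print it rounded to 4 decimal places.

At z = 1.2 mm: the cube is present — its section is the full 26.5×16 rectangle; the cube at (14, 5) is present — its section is the full 25.5×29 rectangle; the 25.5×12 cube at (13.5, -2.5) contributes its full rectangle; After the difference (first − rest): starting from the 26.5×16 cube, the 25.5×29 cube at (14, 5) partially overlaps it — only the 137.50 mm² overlap (of its 739.50 mm²) is removed, clipping the outline; the 25.5×12 cube at (13.5, -2.5) partially overlaps it — only the 67.25 mm² overlap (of its 306.00 mm²) is removed, clipping the outline — 1 connected region; the cylinder at (7.5, 13.5) does not reach this height (z outside [6.5, 12.5]); Taking the first minus the rest: none of the subtracted shapes is present at this height, so that combined region is unchanged — 1 connected region; (whole slice rotated 30° about Z — lengths, areas and connectivity unchanged). The outline is a single polygon with 6 vertices. Extrusion per mm of travel: 0.4 × 0.24 / (π × 0.875²) = 0.039912. Accumulating E over each segment gives final E = 2.3947.

G0 X-8.00 Y13.86 Z1.20
G1 X0.00 Y0.00 E0.6387
G1 X11.69 Y6.75 E1.1775
G1 X6.94 Y14.98 E1.5567
G1 X7.37 Y15.23 E1.5766
G1 X4.12 Y20.86 E1.8361
G1 X-8.00 Y13.86 E2.3947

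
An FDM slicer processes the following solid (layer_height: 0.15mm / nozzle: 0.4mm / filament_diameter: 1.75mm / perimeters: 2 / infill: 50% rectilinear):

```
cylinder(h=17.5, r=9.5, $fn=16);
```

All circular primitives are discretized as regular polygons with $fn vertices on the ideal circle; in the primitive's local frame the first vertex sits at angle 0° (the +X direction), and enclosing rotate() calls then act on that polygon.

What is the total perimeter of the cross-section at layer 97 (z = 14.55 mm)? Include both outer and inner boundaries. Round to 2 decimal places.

59.31 mm

At z = 14.55 mm: the r=9.5 cylinder gives a regular 16-gon of circumradius 9.5 (constant along its height) (perimeter = 2·16·9.500·sin(180°/16) = 59.31 mm). Overall, the cross-section is a single solid region. Total boundary length (outer) = 59.31 mm.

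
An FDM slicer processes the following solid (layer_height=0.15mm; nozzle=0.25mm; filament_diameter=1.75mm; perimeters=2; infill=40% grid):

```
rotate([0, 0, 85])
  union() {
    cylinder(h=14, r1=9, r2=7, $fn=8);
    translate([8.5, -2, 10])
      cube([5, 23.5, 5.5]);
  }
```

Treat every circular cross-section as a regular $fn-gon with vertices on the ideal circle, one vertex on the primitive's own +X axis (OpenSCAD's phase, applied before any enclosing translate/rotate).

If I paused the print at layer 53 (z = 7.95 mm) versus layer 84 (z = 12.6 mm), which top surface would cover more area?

layer 84 (z = 12.6 mm)

Layer 53 (z = 7.95): the cone: at t=0.568 of its height the radius interpolates to r₁+(r₂−r₁)t = 7.864, giving a regular 8-gon of that circumradius (area = (8/2)·7.864²·sin(360°/8) = 174.93 mm²); the cube at (8.5, -2) is absent (z outside [10, 15.5]); Combining (union): only the cone is present, so the union is just that shape — area = 174.93 mm²; (whole slice rotated 85° about Z — lengths, areas and connectivity unchanged). So its area = 174.93 mm². Layer 84 (z = 12.6): the cone (r1=9→r2=7) has section circumradius 7.200 here — a regular 8-gon (area = (8/2)·7.200²·sin(360°/8) = 146.63 mm²); the cube at (8.5, -2) is present — its section is the full 5×23.5 rectangle (area 117.50 mm²); Taking the union: the 2 present regions are separate (no shared area or edge), so areas and boundary lengths simply add and each stays a separate island — area = 264.13 mm²; (rotated 85° about Z; rotation is an isometry so areas/perimeters/island counts are preserved). So its area = 264.13 mm². Layer 84 is larger (264.13 vs 174.93 mm²).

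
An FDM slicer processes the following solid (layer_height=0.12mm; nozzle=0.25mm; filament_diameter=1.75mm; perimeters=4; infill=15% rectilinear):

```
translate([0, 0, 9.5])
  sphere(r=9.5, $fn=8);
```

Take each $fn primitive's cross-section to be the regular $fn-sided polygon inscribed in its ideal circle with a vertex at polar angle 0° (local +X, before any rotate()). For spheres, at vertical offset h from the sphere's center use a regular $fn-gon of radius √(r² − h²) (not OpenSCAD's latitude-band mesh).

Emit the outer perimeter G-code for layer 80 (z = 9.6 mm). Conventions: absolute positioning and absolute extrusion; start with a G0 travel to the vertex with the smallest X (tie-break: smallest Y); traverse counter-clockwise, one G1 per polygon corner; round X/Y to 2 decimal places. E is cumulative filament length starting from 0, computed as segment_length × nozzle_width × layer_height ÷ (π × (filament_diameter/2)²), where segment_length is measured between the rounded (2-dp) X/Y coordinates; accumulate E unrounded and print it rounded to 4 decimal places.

At z = 9.6 mm: the r=9.5 sphere contributes a regular 8-gon of circumradius √(9.5²−0.1²) = 9.499. The outline is a single polygon with 8 vertices. Extrusion per mm of travel: 0.25 × 0.12 / (π × 0.875²) = 0.012473. Accumulating E over each segment gives final E = 0.7256.

G0 X-9.50 Y0.00 Z9.60
G1 X-6.72 Y-6.72 E0.0907
G1 X0.00 Y-9.50 E0.1814
G1 X6.72 Y-6.72 E0.2721
G1 X9.50 Y0.00 E0.3628
G1 X6.72 Y6.72 E0.4535
G1 X0.00 Y9.50 E0.5442
G1 X-6.72 Y6.72 E0.6349
G1 X-9.50 Y0.00 E0.7256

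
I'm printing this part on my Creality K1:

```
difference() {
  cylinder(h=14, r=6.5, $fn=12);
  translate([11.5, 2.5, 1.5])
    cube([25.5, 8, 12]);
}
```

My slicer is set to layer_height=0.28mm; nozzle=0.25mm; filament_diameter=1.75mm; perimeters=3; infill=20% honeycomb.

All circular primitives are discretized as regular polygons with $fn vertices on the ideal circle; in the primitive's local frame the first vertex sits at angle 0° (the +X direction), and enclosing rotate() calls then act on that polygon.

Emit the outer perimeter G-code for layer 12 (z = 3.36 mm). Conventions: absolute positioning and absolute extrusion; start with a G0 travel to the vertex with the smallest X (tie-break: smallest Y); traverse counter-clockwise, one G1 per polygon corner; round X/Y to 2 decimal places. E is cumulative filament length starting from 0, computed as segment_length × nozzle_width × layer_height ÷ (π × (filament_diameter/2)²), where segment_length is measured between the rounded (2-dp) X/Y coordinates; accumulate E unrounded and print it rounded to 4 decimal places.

G0 X-6.50 Y0.00 Z3.36
G1 X-5.63 Y-3.25 E0.0979
G1 X-3.25 Y-5.63 E0.1959
G1 X0.00 Y-6.50 E0.2938
G1 X3.25 Y-5.63 E0.3917
G1 X5.63 Y-3.25 E0.4897
G1 X6.50 Y0.00 E0.5876
G1 X5.63 Y3.25 E0.6855
G1 X3.25 Y5.63 E0.7834
G1 X0.00 Y6.50 E0.8813
G1 X-3.25 Y5.63 E0.9793
G1 X-5.63 Y3.25 E1.0772
G1 X-6.50 Y0.00 E1.1751

At z = 3.36 mm: the r=6.5 cylinder contributes a regular 12-gon of circumradius 6.5; the cube at (11.5, 2.5) is present — its section is the full 25.5×8 rectangle; Taking the first minus the rest: starting from the r=6.5 cylinder, the 25.5×8 cube at (11.5, 2.5) misses the remaining region (no effect) — 1 connected region. The outline is a single polygon with 12 vertices. Extrusion per mm of travel: 0.25 × 0.28 / (π × 0.875²) = 0.029103. Accumulating E over each segment gives final E = 1.1751.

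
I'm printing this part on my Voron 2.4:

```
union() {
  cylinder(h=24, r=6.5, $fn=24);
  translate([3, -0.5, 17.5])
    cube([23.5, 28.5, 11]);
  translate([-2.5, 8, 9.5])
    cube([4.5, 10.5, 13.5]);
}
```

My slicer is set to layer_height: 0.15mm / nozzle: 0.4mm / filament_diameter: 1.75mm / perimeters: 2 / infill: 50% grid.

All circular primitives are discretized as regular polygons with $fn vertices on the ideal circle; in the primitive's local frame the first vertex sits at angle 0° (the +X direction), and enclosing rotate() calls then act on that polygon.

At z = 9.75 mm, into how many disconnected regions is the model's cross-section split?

At z = 9.75 mm: the cylinder: section is a regular 24-gon, circumradius r=6.5; the cube at (3, -0.5) is not intersected at this z (z outside [17.5, 28.5]); the cube at (-2.5, 8) (footprint 4.5×10.5) is included at this height; Merging all regions: the 2 present regions are separate (no shared area or edge), so areas and boundary lengths simply add and each stays a separate island — 2 connected regions. The result has 2 disconnected regions.

2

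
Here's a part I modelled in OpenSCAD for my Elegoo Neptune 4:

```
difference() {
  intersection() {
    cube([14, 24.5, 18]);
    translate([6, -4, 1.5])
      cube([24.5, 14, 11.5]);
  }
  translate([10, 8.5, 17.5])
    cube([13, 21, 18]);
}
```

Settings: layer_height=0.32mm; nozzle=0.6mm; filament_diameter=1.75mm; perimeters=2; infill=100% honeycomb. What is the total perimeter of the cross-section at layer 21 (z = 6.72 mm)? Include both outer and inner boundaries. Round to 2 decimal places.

At z = 6.72 mm: the cube (footprint 14×24.5) is included at this height (perimeter 77.00 mm); the cube at (6, -4) (footprint 24.5×14) is included at this height (perimeter 77.00 mm); Keeping only the common overlap: the 24.5×14 cube at (6, -4) partially overlaps the 14×24.5 cube; clipping to the common part keeps 80.00 mm² — boundary = 36.00 mm; the cube at (10, 8.5) does not reach this height (z outside [17.5, 35.5]); After the difference (first − rest): none of the subtracted shapes is present at this height, so the result so far is unchanged — boundary = 36.00 mm. Overall, the cross-section is a single solid region. Total boundary length (outer) = 36.00 mm.

36.00 mm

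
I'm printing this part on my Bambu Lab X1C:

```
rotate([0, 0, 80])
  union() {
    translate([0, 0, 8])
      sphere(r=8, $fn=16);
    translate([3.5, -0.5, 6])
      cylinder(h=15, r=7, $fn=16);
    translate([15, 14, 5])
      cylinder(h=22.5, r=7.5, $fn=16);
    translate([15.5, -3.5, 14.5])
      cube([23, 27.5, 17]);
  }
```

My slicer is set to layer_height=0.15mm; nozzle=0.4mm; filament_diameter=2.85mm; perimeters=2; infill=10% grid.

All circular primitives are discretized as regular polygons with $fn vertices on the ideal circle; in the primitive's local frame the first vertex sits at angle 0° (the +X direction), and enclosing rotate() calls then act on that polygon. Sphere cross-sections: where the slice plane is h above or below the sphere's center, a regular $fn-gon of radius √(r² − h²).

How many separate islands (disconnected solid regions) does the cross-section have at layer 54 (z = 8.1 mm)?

2

At z = 8.1 mm: the r=8 sphere slices to a regular 16-gon of circumradius 7.999 (√(r²−h²) with h=0.1 from center); the r=7 cylinder at (3.5, -0.5) gives a regular 16-gon of circumradius 7 (constant along its height); the r=7.5 cylinder at (15, 14) gives a regular 16-gon of circumradius 7.5 (constant along its height); the cube at (15.5, -3.5) does not reach this height (z outside [14.5, 31.5]); Combining (union): the regions partially overlap (shared area 119.02 mm²), so overlapping operands fuse into one piece — 2 connected regions; (rotated 80° about Z; rotation is an isometry so areas/perimeters/island counts are preserved). Overall, the cross-section has 2 separate islands. Island count = 2.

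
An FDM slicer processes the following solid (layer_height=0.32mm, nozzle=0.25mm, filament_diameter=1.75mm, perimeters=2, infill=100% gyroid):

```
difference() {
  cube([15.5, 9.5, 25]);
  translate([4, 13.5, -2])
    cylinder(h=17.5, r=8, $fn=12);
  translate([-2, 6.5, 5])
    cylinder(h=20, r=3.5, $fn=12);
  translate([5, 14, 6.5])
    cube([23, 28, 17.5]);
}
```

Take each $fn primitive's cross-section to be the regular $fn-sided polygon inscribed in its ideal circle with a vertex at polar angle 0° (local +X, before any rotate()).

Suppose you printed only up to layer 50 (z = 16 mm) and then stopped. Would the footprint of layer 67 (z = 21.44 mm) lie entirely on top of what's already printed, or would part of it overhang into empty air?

entirely on top

Compare the two slices. At z = 16: the cube is present — its section is the full 15.5×9.5 rectangle (area 147.25 mm²); the cylinder at (4, 13.5) does not reach this height (z outside [-2, 15.5]); the r=3.5 cylinder at (-2, 6.5) gives a regular 12-gon of circumradius 3.5 (constant along its height) (area = (12/2)·3.500²·sin(360°/12) = 36.75 mm²); the 23×28 cube at (5, 14) contributes its full rectangle (area 644.00 mm²); After the difference (first − rest): starting from the 15.5×9.5 cube (147.25 mm²), the r=3.5 cylinder at (-2, 6.5) partially overlaps it — only the 5.49 mm² overlap (of its 36.75 mm²) is removed, clipping the outline; the 23×28 cube at (5, 14) misses the remaining region (no effect) — area = 141.76 mm². At z = 21.44: the cube is present — its section is the full 15.5×9.5 rectangle (area 147.25 mm²); the cylinder at (4, 13.5) is not intersected at this z (z outside [-2, 15.5]); the cylinder at (-2, 6.5): section is a regular 12-gon, circumradius r=3.5 (area = (12/2)·3.500²·sin(360°/12) = 36.75 mm²); the cube at (5, 14) is present — its section is the full 23×28 rectangle (area 644.00 mm²); Taking the first minus the rest: starting from the 15.5×9.5 cube (147.25 mm²), the r=3.5 cylinder at (-2, 6.5) partially overlaps it — only the 5.49 mm² overlap (of its 36.75 mm²) is removed, clipping the outline; the 23×28 cube at (5, 14) misses the remaining region (no effect) — area = 141.76 mm². Checking containment: the cross-section at z = 21.44 is a subset of the cross-section at z = 16.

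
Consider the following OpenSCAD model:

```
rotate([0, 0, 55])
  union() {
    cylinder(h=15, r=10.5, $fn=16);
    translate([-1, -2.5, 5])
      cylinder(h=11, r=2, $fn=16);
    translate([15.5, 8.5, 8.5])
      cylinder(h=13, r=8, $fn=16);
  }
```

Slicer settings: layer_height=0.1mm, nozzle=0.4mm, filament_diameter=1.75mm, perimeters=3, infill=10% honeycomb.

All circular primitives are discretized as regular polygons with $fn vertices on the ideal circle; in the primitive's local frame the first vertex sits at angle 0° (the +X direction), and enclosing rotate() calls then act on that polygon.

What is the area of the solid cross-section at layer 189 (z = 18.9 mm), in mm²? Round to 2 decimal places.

195.93 mm²

At z = 18.9 mm: the cylinder is not intersected at this z (z outside [0, 15]); the cylinder at (-1, -2.5) is not intersected at this z (z outside [5, 16]); the r=8 cylinder at (15.5, 8.5) gives a regular 16-gon of circumradius 8 (constant along its height) (area = (16/2)·8.000²·sin(360°/16) = 195.93 mm²); Combining (union): only the r=8 cylinder at (15.5, 8.5) is present, so the union is just that shape — area = 195.93 mm²; (rotated 55° about Z; rotation is an isometry so areas/perimeters/island counts are preserved). Overall, the cross-section is a single solid region. Net area = 195.93 mm².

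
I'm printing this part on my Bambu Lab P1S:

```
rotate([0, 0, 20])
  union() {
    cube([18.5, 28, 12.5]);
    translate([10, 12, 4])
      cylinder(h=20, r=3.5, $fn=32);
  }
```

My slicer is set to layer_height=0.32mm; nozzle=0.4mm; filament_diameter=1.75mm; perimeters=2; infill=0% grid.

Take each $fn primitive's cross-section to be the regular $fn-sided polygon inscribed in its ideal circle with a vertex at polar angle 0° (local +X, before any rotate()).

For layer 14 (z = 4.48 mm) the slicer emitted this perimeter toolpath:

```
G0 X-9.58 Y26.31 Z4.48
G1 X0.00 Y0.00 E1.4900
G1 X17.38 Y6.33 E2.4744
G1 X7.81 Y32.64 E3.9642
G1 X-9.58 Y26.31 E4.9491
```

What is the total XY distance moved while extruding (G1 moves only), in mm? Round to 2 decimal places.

Sum the Euclidean lengths of each G1 segment: total = 93.00 mm.

93.00 mm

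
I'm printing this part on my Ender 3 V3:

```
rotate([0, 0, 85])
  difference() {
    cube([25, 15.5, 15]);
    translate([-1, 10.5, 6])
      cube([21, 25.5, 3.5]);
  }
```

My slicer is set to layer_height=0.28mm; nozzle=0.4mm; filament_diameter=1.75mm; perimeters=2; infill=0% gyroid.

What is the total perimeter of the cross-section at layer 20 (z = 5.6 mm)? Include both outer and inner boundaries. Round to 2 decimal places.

At z = 5.6 mm: the cube (footprint 25×15.5) is included at this height (perimeter 81.00 mm); the cube at (-1, 10.5) does not reach this height (z outside [6, 9.5]); Taking the first minus the rest: none of the subtracted shapes is present at this height, so the 25×15.5 cube is unchanged — boundary = 81.00 mm; (rotated 85° about Z; rotation is an isometry so areas/perimeters/island counts are preserved). Overall, the cross-section is a single solid region. Total boundary length (outer) = 81.00 mm.

81.00 mm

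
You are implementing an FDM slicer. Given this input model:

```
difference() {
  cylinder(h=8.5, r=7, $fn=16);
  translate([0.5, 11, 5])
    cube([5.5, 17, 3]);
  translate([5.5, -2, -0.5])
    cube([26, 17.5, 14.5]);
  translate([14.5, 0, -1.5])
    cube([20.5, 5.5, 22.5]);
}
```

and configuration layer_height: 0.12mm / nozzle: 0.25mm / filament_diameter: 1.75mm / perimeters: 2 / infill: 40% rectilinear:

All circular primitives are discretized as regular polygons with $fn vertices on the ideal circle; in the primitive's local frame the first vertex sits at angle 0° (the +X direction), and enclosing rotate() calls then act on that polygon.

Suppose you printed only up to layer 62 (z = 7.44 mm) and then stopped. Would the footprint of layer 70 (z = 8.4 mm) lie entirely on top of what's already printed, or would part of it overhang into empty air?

Compare the two slices. At z = 7.44: the cylinder: section is a regular 16-gon, circumradius r=7 (area = (16/2)·7.000²·sin(360°/16) = 150.01 mm²); the cube at (0.5, 11) (footprint 5.5×17) is included at this height (area 93.50 mm²); the cube at (5.5, -2) (footprint 26×17.5) is included at this height (area 455.00 mm²); the cube at (14.5, 0) (footprint 20.5×5.5) is included at this height (area 112.75 mm²); Taking the first minus the rest: starting from the r=7 cylinder (150.01 mm²), the 5.5×17 cube at (0.5, 11) misses the remaining region (no effect); the 26×17.5 cube at (5.5, -2) partially overlaps it — only the 6.61 mm² overlap (of its 455.00 mm²) is removed, clipping the outline; the 20.5×5.5 cube at (14.5, 0) misses the remaining region (no effect) — area = 143.41 mm². At z = 8.4: the r=7 cylinder gives a regular 16-gon of circumradius 7 (constant along its height) (area = (16/2)·7.000²·sin(360°/16) = 150.01 mm²); the cube at (0.5, 11) is absent (z outside [5, 8]); the 26×17.5 cube at (5.5, -2) contributes its full rectangle (area 455.00 mm²); the 20.5×5.5 cube at (14.5, 0) contributes its full rectangle (area 112.75 mm²); Taking the first minus the rest: starting from the r=7 cylinder (150.01 mm²), the 26×17.5 cube at (5.5, -2) partially overlaps it — only the 6.61 mm² overlap (of its 455.00 mm²) is removed, clipping the outline; the 20.5×5.5 cube at (14.5, 0) misses the remaining region (no effect) — area = 143.41 mm². Checking containment: the cross-section at z = 8.4 is a subset of the cross-section at z = 7.44.

entirely on top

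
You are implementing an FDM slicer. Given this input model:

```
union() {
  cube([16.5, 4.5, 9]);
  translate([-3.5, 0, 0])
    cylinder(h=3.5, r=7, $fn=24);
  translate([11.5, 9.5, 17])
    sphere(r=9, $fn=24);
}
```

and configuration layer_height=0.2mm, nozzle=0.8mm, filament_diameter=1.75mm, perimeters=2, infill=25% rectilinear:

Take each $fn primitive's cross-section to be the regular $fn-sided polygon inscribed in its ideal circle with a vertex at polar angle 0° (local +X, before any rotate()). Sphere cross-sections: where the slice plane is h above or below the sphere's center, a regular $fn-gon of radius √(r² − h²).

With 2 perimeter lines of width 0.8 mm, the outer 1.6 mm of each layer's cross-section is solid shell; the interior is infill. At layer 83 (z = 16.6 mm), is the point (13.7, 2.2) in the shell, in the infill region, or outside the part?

shell

At z = 16.6 mm: the cube is absent (z outside [0, 9]); the cylinder at (-3.5, 0) does not reach this height (z outside [0, 3.5]); the r=9 sphere at (11.5, 9.5) slices to a regular 24-gon of circumradius 8.991 (√(r²−h²) with h=0.4 from center); Taking the union: only the r=9 sphere at (11.5, 9.5) is present, so the union is just that shape — 1 connected region. Overall, the cross-section is a single solid region. The nearest boundary edge runs (13.83, 0.82)→(16.00, 1.71); distance from the point to it = 1.33 mm. The point is inside the cross-section, 1.33 mm from the nearest boundary — within the 1.6 mm shell band (2 × 0.8).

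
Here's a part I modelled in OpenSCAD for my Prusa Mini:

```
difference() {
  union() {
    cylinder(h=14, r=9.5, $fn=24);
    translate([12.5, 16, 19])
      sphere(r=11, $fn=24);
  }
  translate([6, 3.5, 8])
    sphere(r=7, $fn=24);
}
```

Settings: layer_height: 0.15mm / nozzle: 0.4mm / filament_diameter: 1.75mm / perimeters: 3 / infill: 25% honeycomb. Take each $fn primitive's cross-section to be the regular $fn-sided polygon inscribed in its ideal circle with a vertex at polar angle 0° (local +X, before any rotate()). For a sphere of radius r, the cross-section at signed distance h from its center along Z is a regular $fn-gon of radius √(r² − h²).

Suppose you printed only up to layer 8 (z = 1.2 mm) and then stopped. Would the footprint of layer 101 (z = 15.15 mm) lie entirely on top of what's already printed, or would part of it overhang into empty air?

Compare the two slices. At z = 1.2: the cylinder: section is a regular 24-gon, circumradius r=9.5 (area = (24/2)·9.500²·sin(360°/24) = 280.30 mm²); the sphere at (12.5, 16) is not intersected at this z (|z−center|=17.800 > r=11); Combining (union): only the r=9.5 cylinder is present, so the union is just that shape — area = 280.30 mm²; the r=7 sphere at (6, 3.5) slices to a regular 24-gon of circumradius 1.661 (√(r²−h²) with h=6.8 from center) (area = (24/2)·1.661²·sin(360°/24) = 8.57 mm²); After the difference (first − rest): starting from the result so far (280.30 mm²), the r=7 sphere at (6, 3.5) lies wholly inside it (removes its full 8.57 mm² and its 10.41 mm outline becomes a hole wall) — area = 271.73 mm². At z = 15.15: the cylinder is absent (z outside [0, 14]); the r=11 sphere at (12.5, 16) slices to a regular 24-gon of circumradius 10.304 (√(r²−h²) with h=3.85 from center) (area = (24/2)·10.304²·sin(360°/24) = 329.77 mm²); Merging all regions: only the r=11 sphere at (12.5, 16) is present, so the union is just that shape — area = 329.77 mm²; the sphere at (6, 3.5) is absent (|z−center|=7.150 > r=7); Subtracting the remaining from the first: none of the subtracted shapes is present at this height, so that combined region is unchanged — area = 329.77 mm². Checking containment: at z = 15.15 the cross-section extends beyond the z = 1.2 cross-section by about 329.77 mm².

part overhangs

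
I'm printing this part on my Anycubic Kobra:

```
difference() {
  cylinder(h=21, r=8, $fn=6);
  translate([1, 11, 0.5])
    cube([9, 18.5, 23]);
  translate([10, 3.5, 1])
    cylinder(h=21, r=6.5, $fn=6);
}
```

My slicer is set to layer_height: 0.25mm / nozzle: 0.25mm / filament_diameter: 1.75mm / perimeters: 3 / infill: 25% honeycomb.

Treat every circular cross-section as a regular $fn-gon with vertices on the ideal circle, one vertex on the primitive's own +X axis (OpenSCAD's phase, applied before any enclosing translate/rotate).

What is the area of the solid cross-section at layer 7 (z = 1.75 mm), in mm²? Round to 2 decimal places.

152.28 mm²

At z = 1.75 mm: the r=8 cylinder contributes a regular 6-gon of circumradius 8 (area = (6/2)·8.000²·sin(360°/6) = 166.28 mm²); the 9×18.5 cube at (1, 11) contributes its full rectangle (area 166.50 mm²); the r=6.5 cylinder at (10, 3.5) contributes a regular 6-gon of circumradius 6.5 (area = (6/2)·6.500²·sin(360°/6) = 109.77 mm²); After the difference (first − rest): starting from the r=8 cylinder (166.28 mm²), the 9×18.5 cube at (1, 11) misses the remaining region (no effect); the r=6.5 cylinder at (10, 3.5) partially overlaps it — only the 14.00 mm² overlap (of its 109.77 mm²) is removed, clipping the outline — area = 152.28 mm². Overall, the cross-section is a single solid region. Net area = 152.28 mm².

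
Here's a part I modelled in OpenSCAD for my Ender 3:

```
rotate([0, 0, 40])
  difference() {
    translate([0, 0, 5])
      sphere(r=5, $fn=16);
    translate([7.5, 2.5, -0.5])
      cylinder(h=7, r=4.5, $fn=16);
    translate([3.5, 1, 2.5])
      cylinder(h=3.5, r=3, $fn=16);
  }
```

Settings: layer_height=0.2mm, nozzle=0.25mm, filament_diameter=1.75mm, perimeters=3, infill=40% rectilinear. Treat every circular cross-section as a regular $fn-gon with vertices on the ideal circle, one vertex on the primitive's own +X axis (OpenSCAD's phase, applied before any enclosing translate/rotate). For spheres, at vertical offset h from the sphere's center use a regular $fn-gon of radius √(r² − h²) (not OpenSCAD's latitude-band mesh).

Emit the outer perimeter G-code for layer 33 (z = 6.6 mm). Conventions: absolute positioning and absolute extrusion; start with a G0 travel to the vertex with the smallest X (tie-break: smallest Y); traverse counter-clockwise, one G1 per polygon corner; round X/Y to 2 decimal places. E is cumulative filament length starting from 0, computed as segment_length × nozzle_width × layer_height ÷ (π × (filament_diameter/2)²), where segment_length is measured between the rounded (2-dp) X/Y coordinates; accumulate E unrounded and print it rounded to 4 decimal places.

At z = 6.6 mm: the r=5 sphere slices to a regular 16-gon of circumradius 4.737 (√(r²−h²) with h=1.6 from center); the cylinder at (7.5, 2.5) is not intersected at this z (z outside [-0.5, 6.5]); the cylinder at (3.5, 1) is absent (z outside [2.5, 6]); Subtracting the remaining from the first: none of the subtracted shapes is present at this height, so the r=5 sphere is unchanged — 1 connected region; (whole slice rotated 40° about Z — lengths, areas and connectivity unchanged). The outline is a single polygon with 16 vertices. Extrusion per mm of travel: 0.25 × 0.2 / (π × 0.875²) = 0.020788. Accumulating E over each segment gives final E = 0.6147.

G0 X-4.72 Y0.41 Z6.60
G1 X-4.52 Y-1.42 E0.0383
G1 X-3.63 Y-3.04 E0.0767
G1 X-2.19 Y-4.20 E0.1151
G1 X-0.41 Y-4.72 E0.1537
G1 X1.42 Y-4.52 E0.1919
G1 X3.04 Y-3.63 E0.2304
G1 X4.20 Y-2.19 E0.2688
G1 X4.72 Y-0.41 E0.3074
G1 X4.52 Y1.42 E0.3456
G1 X3.63 Y3.04 E0.3840
G1 X2.19 Y4.20 E0.4225
G1 X0.41 Y4.72 E0.4610
G1 X-1.42 Y4.52 E0.4993
G1 X-3.04 Y3.63 E0.5377
G1 X-4.20 Y2.19 E0.5762
G1 X-4.72 Y0.41 E0.6147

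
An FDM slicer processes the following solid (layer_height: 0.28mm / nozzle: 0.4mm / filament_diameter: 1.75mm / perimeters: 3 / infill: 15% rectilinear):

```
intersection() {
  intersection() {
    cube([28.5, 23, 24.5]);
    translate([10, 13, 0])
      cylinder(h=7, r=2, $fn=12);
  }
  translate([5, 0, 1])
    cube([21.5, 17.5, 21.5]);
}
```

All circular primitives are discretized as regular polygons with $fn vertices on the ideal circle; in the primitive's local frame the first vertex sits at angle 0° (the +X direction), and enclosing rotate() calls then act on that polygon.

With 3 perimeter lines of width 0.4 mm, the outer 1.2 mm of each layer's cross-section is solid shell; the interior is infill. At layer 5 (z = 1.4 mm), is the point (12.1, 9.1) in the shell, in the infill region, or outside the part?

outside

At z = 1.4 mm: the cube (footprint 28.5×23) is included at this height; the r=2 cylinder at (10, 13) contributes a regular 12-gon of circumradius 2; Taking the intersection: the r=2 cylinder at (10, 13) lies inside the 28.5×23 cube, so the common part is the r=2 cylinder at (10, 13) itself — 1 connected region; the 21.5×17.5 cube at (5, 0) contributes its full rectangle; After intersecting: that combined region lies inside the 21.5×17.5 cube at (5, 0), so it is kept whole — 1 connected region. Overall, the cross-section is a single solid region. The nearest boundary edge runs (11.00, 11.27)→(10.00, 11.00); distance from the point to it = 2.43 mm. The point is not inside any of the regions above, so it lies outside the cross-section (2.43 mm from the nearest boundary).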